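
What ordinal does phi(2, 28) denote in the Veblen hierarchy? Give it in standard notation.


phi(2, 28):
phi(2, beta) = zeta_beta (the beta-th zeta number, fixed point of epsilon).
phi(2, 28) = zeta_28

zeta_28


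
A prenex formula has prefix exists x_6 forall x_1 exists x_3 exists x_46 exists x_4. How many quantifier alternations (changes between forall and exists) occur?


Walk the prefix and count type changes:
  position 1: exists -> forall <-- alternation
  position 2: forall -> exists <-- alternation
  position 3: exists -> exists
  position 4: exists -> exists
Total alternations = 2

2


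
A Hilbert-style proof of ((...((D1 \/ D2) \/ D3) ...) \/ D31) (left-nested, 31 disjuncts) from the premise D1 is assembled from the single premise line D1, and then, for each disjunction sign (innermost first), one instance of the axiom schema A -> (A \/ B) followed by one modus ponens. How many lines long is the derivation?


Building the left-nested 31-ary disjunction from D1:
- 1 premise line (D1)
- 31 disjuncts means 30 disjunction signs; each needs 1 axiom instance + 1 MP = 2 lines: 2 * 30 = 60
Total = 1 + 60 = 61 lines.

61


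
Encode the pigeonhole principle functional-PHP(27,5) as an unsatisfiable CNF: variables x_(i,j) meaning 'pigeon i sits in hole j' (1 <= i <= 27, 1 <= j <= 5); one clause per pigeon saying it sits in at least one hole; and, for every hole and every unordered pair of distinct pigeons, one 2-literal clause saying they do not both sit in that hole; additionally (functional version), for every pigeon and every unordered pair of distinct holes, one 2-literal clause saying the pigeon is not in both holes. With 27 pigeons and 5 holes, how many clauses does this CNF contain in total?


functional-PHP(27,5): 27 pigeons, 5 holes, 27*5 = 135 variables.
- pigeon clauses: one per pigeon -> 27 clauses
- hole clauses: 5 holes * C(27,2) = 5 * 351 -> 1755 clauses
- functional clauses: 27 pigeons * C(5,2) = 27 * 10 -> 270 clauses
Total clauses = 27 + 1755 + 270 = 2052

2052


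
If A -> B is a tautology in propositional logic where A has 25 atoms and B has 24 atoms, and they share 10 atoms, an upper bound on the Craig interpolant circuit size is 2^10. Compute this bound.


Shared atoms = 10
Craig interpolant size bound = 2^10
= 1024

1024


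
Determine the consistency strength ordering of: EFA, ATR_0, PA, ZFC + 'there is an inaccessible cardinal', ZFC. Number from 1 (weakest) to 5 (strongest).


Ordering by consistency strength:
1. EFA
2. PA
3. ATR_0
4. ZFC
5. ZFC + 'there is an inaccessible cardinal'


EFA=1, ATR_0=3, PA=2, ZFC + 'there is an inaccessible cardinal'=5, ZFC=4


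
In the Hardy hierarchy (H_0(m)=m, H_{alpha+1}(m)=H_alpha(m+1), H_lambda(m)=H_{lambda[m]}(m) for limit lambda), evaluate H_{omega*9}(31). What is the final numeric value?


H_{omega*9}(31):
For the Hardy hierarchy, H_{omega*k}(n) = 2^k * n.
2^9 = 512.
512 * 31 = 15872

15872


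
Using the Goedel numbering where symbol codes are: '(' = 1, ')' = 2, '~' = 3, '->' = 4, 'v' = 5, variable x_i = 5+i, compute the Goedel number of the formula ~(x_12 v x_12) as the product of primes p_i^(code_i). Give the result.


Formula: ~(x_12 v x_12)
Symbol codes: [3, 1, 17, 5, 17, 2]
Primes: [2, 3, 5, 7, 11, 13]
p_1^3 = 2^3 = 8
p_2^1 = 3^1 = 3
p_3^17 = 5^17 = 762939453125
p_4^5 = 7^5 = 16807
p_5^17 = 11^17 = 505447028499293771
p_6^2 = 13^2 = 169
Product = 26287777352598441268694329833984375000

26287777352598441268694329833984375000


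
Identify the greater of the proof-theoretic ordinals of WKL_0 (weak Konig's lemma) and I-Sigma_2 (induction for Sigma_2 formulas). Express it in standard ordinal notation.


Proof-theoretic ordinal of WKL_0 (weak Konig's lemma): omega^omega
Proof-theoretic ordinal of I-Sigma_2 (induction for Sigma_2 formulas): omega^(omega^omega)
Comparing: omega^omega < omega^(omega^omega).
The larger ordinal is omega^(omega^omega) (from I-Sigma_2 (induction for Sigma_2 formulas)).

omega^(omega^omega)


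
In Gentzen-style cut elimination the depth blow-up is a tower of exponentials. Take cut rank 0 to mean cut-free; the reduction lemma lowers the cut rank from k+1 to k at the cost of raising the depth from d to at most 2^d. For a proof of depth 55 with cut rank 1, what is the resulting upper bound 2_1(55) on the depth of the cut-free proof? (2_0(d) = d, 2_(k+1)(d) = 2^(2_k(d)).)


Each rank reduction sends depth d to at most 2^d; cut rank r needs r reductions.
2_0(55) = 55
2_1(55) = 2^55 = 36028797018963968
Cut-free depth bound = 36028797018963968

36028797018963968


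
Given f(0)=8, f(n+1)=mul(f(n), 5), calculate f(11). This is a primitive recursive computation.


f(0) = 8
f(1) = mul(f(0), 5) = mul(8, 5) = 40
f(2) = mul(f(1), 5) = mul(40, 5) = 200
f(3) = mul(f(2), 5) = mul(200, 5) = 1000
f(4) = mul(f(3), 5) = mul(1000, 5) = 5000
f(5) = mul(f(4), 5) = mul(5000, 5) = 25000
f(6) = mul(f(5), 5) = mul(25000, 5) = 125000
f(7) = mul(f(6), 5) = mul(125000, 5) = 625000
f(8) = mul(f(7), 5) = mul(625000, 5) = 3125000
f(9) = mul(f(8), 5) = mul(3125000, 5) = 15625000
f(10) = mul(f(9), 5) = mul(15625000, 5) = 78125000
f(11) = mul(f(10), 5) = mul(78125000, 5) = 390625000


390625000


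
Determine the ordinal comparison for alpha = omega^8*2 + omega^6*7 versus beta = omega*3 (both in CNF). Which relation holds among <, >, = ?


Compare term by term from highest exponent:
alpha = omega^8*2 + omega^6*7
beta = omega*3
Term 1: alpha has omega^8*2, beta has omega^1*3
Term 2: alpha has omega^6*7, beta has omega^0*0
Result: alpha > beta

alpha > beta


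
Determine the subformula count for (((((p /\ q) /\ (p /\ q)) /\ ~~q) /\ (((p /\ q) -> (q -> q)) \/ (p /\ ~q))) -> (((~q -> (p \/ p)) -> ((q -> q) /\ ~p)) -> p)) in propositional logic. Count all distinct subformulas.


Formula: (((((p /\ q) /\ (p /\ q)) /\ ~~q) /\ (((p /\ q) -> (q -> q)) \/ (p /\ ~q))) -> (((~q -> (p \/ p)) -> ((q -> q) /\ ~p)) -> p))
Subformulas found:
  1. q
  2. p
  3. ~p
  4. ~q
  5. ~~q
  6. (p \/ p)
  7. (p /\ q)
  8. (q -> q)
  9. (p /\ ~q)
  10. (~q -> (p \/ p))
  11. ((q -> q) /\ ~p)
  12. ((p /\ q) /\ (p /\ q))
  13. ((p /\ q) -> (q -> q))
  14. (((p /\ q) /\ (p /\ q)) /\ ~~q)
  15. (((p /\ q) -> (q -> q)) \/ (p /\ ~q))
  16. ((~q -> (p \/ p)) -> ((q -> q) /\ ~p))
  17. (((~q -> (p \/ p)) -> ((q -> q) /\ ~p)) -> p)
  18. ((((p /\ q) /\ (p /\ q)) /\ ~~q) /\ (((p /\ q) -> (q -> q)) \/ (p /\ ~q)))
  19. (((((p /\ q) /\ (p /\ q)) /\ ~~q) /\ (((p /\ q) -> (q -> q)) \/ (p /\ ~q))) -> (((~q -> (p \/ p)) -> ((q -> q) /\ ~p)) -> p))
Total distinct subformulas = 19

19


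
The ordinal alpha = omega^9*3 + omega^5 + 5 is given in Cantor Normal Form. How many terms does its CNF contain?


CNF: omega^9*3 + omega^5 + 5
Count the summands separated by '+':
  term 1: omega^9*3
  term 2: omega^5
  term 3: 5
Total terms = 3

3


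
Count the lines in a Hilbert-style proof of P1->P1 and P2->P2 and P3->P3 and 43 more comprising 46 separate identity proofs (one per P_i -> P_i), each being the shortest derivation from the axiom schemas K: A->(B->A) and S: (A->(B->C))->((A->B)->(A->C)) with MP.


The shortest proof of A->A from K and S in the Hilbert calculus has exactly 5 lines:
(1) K instance A->((A->A)->A), (2) S instance, (3) MP on 1,2, (4) K instance A->(A->A), (5) MP on 3,4.
For 46 independent identities: 46 * 5 = 230 lines total.

230


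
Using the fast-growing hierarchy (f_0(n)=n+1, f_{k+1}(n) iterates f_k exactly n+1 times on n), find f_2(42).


f_2(42) = f_1^43(42)
f_1(m) = 2m + 1.
Iterating: f_1^k(n) = 2^k*(n+1) - 1.
f_2(42) = 2^43*(42+1) - 1 = 8796093022208*43 - 1 = 378231999954943

378231999954943


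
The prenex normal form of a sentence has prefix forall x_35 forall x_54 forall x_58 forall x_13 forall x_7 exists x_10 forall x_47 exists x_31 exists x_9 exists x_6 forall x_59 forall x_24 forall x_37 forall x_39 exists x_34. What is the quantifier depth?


Quantifier prefix has 15 quantifier symbols.
Quantifier depth = 15

15


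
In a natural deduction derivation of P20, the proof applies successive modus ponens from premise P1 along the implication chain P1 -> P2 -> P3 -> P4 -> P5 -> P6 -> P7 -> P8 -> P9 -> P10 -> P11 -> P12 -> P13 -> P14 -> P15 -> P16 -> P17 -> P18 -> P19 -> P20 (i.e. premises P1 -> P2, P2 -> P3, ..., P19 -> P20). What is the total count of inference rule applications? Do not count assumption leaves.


We have a chain: P1 -> P2 -> P3 -> P4 -> P5 -> P6 -> P7 -> P8 -> P9 -> P10 -> P11 -> P12 -> P13 -> P14 -> P15 -> P16 -> P17 -> P18 -> P19 -> P20.
Each modus ponens application produces the next variable.
The chain has 20 propositions, so 20-1 = 19 modus ponens steps.
Total inference nodes = 19

19


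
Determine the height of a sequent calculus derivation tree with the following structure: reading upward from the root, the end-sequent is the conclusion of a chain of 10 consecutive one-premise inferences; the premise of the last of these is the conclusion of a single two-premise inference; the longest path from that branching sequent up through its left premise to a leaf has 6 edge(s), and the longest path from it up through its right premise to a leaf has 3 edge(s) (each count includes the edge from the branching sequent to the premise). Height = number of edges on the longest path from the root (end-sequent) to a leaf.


Longest path through the left premise: 6 edges (measured from the branching sequent)
Longest path through the right premise: 3 edges
Height of the subtree rooted at the branching sequent: max(6, 3) = 6
The branching sequent sits 10 edges above the root (the chain of one-premise inferences), so height = 6 + 10 = 16

16


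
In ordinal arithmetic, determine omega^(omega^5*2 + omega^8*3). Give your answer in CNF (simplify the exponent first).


omega^(omega^5*2 + omega^8*3):
In ordinal addition a term is absorbed by a following term of strictly larger exponent: 5 < 8, so omega^5*2 + omega^8*3 = omega^8*3.
omega raised to a CNF ordinal is a single CNF term: Result = omega^(omega^8*3)

omega^(omega^8*3)


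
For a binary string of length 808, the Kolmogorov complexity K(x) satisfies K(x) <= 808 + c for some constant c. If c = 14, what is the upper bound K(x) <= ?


K(x) <= |x| + c = 808 + 14 = 822

822


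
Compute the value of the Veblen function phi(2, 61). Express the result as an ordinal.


phi(2, 61):
phi(2, beta) = zeta_beta (the beta-th zeta number, fixed point of epsilon).
phi(2, 61) = zeta_61

zeta_61


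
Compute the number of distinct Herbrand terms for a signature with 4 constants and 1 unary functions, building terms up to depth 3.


Herbrand terms by depth:
Depth 0: 4 constants
Depth 1: 4 new terms (running total: 8)
Depth 2: 4 new terms (running total: 12)
Depth 3: 4 new terms (running total: 16)
Total distinct ground terms = 16

16


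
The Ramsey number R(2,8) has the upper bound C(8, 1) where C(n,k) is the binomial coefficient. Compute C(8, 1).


R(2,8) <= C(2+8-2, 2-1) = C(8, 1)
C(8, 1) = 8! / (1! * 7!)
= 8

8


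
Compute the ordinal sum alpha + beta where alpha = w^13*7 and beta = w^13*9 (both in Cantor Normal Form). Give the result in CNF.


Ordinal addition w^13*7 + w^13*9:
Both terms have the same exponent 13.
w^e*c + w^e*d = w^e*(c+d).
Result = w^13*(7+9) = w^13*16

w^13*16


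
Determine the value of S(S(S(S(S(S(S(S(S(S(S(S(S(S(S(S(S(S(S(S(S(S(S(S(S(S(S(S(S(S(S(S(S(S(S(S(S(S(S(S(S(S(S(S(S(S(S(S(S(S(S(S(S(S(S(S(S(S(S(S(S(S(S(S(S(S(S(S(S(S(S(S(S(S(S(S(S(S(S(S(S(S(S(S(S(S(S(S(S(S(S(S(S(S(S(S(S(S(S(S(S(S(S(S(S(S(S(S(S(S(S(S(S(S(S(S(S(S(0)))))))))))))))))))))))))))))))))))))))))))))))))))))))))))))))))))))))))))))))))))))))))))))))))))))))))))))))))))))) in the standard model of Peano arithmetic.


Counting successors applied to 0:
118 applications of S to 0 = 118

118


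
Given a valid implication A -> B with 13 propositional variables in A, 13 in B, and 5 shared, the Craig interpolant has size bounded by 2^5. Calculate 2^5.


Shared atoms = 5
Craig interpolant size bound = 2^5
= 32

32


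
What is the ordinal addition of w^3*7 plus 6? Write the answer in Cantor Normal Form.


Ordinal addition w^3*7 + 6:
Leading exponent of alpha (3) > leading exponent of beta (0).
Since alpha's term has higher exponent than beta's leading term,
the sum is simply alpha followed by beta.
Result = w^3*7 + 6

w^3*7 + 6


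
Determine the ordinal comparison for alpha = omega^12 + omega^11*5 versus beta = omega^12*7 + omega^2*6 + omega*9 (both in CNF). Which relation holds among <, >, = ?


Compare term by term from highest exponent:
alpha = omega^12 + omega^11*5
beta = omega^12*7 + omega^2*6 + omega*9
Term 1: alpha has omega^12*1, beta has omega^12*7
Term 2: alpha has omega^11*5, beta has omega^2*6
Term 3: alpha has omega^0*0, beta has omega^1*9
Result: alpha < beta

alpha < beta


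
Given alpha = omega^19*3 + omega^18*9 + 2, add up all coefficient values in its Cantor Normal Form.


CNF: omega^19*3 + omega^18*9 + 2
Coefficients: 3 + 9 + 2 = 14

14


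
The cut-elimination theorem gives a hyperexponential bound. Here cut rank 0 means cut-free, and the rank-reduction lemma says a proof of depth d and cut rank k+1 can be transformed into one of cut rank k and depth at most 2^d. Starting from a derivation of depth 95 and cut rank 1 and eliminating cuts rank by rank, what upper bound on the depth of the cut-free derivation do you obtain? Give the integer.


Each rank reduction sends depth d to at most 2^d; cut rank r needs r reductions.
2_0(95) = 95
2_1(95) = 2^95 = 39614081257132168796771975168
Cut-free depth bound = 39614081257132168796771975168

39614081257132168796771975168


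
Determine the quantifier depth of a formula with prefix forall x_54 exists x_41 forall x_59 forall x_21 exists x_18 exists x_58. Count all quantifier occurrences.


Quantifier prefix has 6 quantifier symbols.
Quantifier depth = 6

6


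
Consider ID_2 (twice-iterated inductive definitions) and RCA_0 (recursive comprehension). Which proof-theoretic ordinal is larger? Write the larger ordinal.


Proof-theoretic ordinal of ID_2 (twice-iterated inductive definitions): psi_0(epsilon_{Omega_2+1})
Proof-theoretic ordinal of RCA_0 (recursive comprehension): omega^omega
Comparing: omega^omega < psi_0(epsilon_{Omega_2+1}).
The larger ordinal is psi_0(epsilon_{Omega_2+1}) (from ID_2 (twice-iterated inductive definitions)).

psi_0(epsilon_{Omega_2+1})


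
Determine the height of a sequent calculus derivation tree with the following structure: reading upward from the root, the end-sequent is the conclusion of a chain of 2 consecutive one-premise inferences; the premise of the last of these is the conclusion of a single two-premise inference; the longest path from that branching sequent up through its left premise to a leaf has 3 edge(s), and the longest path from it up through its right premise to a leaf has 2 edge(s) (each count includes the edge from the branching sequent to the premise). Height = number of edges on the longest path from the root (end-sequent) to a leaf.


Longest path through the left premise: 3 edges (measured from the branching sequent)
Longest path through the right premise: 2 edges
Height of the subtree rooted at the branching sequent: max(3, 2) = 3
The branching sequent sits 2 edges above the root (the chain of one-premise inferences), so height = 3 + 2 = 5

5


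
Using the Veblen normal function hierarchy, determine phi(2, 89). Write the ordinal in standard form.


phi(2, 89):
phi(2, beta) = zeta_beta (the beta-th zeta number, fixed point of epsilon).
phi(2, 89) = zeta_89

zeta_89


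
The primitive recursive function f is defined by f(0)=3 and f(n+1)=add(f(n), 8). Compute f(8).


f(0) = 3
f(1) = add(f(0), 8) = add(3, 8) = 11
f(2) = add(f(1), 8) = add(11, 8) = 19
f(3) = add(f(2), 8) = add(19, 8) = 27
f(4) = add(f(3), 8) = add(27, 8) = 35
f(5) = add(f(4), 8) = add(35, 8) = 43
f(6) = add(f(5), 8) = add(43, 8) = 51
f(7) = add(f(6), 8) = add(51, 8) = 59
f(8) = add(f(7), 8) = add(59, 8) = 67


67


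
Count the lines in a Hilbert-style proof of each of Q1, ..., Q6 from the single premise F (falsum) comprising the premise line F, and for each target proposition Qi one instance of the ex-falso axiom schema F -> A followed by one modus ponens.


Ex falso, line by line:
- 1 premise line (F)
- 6 targets, each needing 1 axiom instance (F -> Qi) + 1 MP = 2 lines: 2 * 6 = 12
Total = 1 + 12 = 13 lines.

13


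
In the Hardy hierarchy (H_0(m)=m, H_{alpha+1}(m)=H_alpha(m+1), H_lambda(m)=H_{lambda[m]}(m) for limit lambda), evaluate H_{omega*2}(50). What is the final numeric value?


H_{omega*2}(50):
For the Hardy hierarchy, H_{omega*k}(n) = 2^k * n.
2^2 = 4.
4 * 50 = 200

200


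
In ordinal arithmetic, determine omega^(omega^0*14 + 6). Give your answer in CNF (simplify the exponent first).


omega^(omega^0*14 + 6):
omega^0 = 1, so the exponent is 14 + 6 = 20 (finite ordinal addition).
Result = omega^20, already a single CNF term.

omega^20


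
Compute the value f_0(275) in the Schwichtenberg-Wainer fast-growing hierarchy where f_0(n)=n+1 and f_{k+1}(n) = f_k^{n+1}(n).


f_0(275) = 275 + 1 = 276

276


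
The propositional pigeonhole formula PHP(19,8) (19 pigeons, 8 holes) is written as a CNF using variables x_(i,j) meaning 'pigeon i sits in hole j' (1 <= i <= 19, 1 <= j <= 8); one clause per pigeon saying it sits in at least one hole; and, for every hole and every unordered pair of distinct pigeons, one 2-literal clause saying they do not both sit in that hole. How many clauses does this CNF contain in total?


PHP(19,8): 19 pigeons, 8 holes, 19*8 = 152 variables.
- pigeon clauses: one per pigeon -> 19 clauses
- hole clauses: 8 holes * C(19,2) = 8 * 171 -> 1368 clauses
Total clauses = 19 + 1368 = 1387

1387


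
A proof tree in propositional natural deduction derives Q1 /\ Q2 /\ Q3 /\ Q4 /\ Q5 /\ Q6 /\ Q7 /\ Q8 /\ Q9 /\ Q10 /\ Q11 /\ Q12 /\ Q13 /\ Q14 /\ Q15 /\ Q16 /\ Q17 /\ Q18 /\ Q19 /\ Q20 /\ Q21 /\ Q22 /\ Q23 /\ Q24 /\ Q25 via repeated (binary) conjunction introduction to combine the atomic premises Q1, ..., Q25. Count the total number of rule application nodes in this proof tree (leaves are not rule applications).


The target conjunction has 25 conjuncts, i.e. 24 binary /\ connectives.
Each conjunction-intro joins two pieces, so 25 atoms require 25-1 = 24 applications.
Total inference nodes = 24

24


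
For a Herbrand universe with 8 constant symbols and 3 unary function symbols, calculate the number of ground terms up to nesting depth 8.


Herbrand terms by depth:
Depth 0: 8 constants
Depth 1: 24 new terms (running total: 32)
Depth 2: 72 new terms (running total: 104)
Depth 3: 216 new terms (running total: 320)
Depth 4: 648 new terms (running total: 968)
Depth 5: 1944 new terms (running total: 2912)
Depth 6: 5832 new terms (running total: 8744)
Depth 7: 17496 new terms (running total: 26240)
Depth 8: 52488 new terms (running total: 78728)
Total distinct ground terms = 78728

78728


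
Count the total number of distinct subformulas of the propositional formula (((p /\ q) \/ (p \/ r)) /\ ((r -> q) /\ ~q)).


Formula: (((p /\ q) \/ (p \/ r)) /\ ((r -> q) /\ ~q))
Subformulas found:
  1. q
  2. r
  3. p
  4. ~q
  5. (r -> q)
  6. (p /\ q)
  7. (p \/ r)
  8. ((r -> q) /\ ~q)
  9. ((p /\ q) \/ (p \/ r))
  10. (((p /\ q) \/ (p \/ r)) /\ ((r -> q) /\ ~q))
Total distinct subformulas = 10

10


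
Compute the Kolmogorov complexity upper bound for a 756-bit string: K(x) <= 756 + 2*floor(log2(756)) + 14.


floor(log2(756)) = 9
2 * 9 = 18
K(x) <= 756 + 18 + 14 = 788

788


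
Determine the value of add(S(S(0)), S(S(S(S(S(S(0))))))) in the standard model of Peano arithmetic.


add(S^2(0), S^6(0)):
S^2(0) = 2
S^6(0) = 6
2 + 6 = 8

8


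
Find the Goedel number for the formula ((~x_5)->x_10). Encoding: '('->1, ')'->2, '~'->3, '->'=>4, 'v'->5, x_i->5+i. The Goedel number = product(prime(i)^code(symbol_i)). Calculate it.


Formula: ((~x_5)->x_10)
Symbol codes: [1, 1, 3, 10, 2, 4, 15, 2]
Primes: [2, 3, 5, 7, 11, 13, 17, 19]
p_1^1 = 2^1 = 2
p_2^1 = 3^1 = 3
p_3^3 = 5^3 = 125
p_4^10 = 7^10 = 282475249
p_5^2 = 11^2 = 121
p_6^4 = 13^4 = 28561
p_7^15 = 17^15 = 2862423051509815793
p_8^2 = 19^2 = 361
Product = 756556672058452915443170827121975052750

756556672058452915443170827121975052750


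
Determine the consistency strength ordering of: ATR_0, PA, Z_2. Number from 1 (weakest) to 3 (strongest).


Ordering by consistency strength:
1. PA
2. ATR_0
3. Z_2


ATR_0=2, PA=1, Z_2=3


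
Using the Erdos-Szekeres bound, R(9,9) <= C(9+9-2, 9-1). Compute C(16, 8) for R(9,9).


R(9,9) <= C(9+9-2, 9-1) = C(16, 8)
C(16, 8) = 16! / (8! * 8!)
= 12870

12870


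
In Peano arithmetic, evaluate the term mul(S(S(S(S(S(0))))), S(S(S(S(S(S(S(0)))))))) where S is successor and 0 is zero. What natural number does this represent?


mul(S^5(0), S^7(0)):
S^5(0) = 5
S^7(0) = 7
5 * 7 = 35

35


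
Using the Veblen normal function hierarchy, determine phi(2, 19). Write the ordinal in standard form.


phi(2, 19):
phi(2, beta) = zeta_beta (the beta-th zeta number, fixed point of epsilon).
phi(2, 19) = zeta_19

zeta_19


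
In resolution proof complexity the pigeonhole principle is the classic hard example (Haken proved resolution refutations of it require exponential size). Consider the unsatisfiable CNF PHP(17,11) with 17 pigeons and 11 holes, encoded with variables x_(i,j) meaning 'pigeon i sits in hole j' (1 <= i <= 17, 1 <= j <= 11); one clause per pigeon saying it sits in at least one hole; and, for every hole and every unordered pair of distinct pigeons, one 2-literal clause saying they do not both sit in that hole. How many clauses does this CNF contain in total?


PHP(17,11): 17 pigeons, 11 holes, 17*11 = 187 variables.
- pigeon clauses: one per pigeon -> 17 clauses
- hole clauses: 11 holes * C(17,2) = 11 * 136 -> 1496 clauses
Total clauses = 17 + 1496 = 1513

1513


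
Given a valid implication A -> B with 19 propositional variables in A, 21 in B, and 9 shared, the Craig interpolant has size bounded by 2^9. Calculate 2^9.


Shared atoms = 9
Craig interpolant size bound = 2^9
= 512

512


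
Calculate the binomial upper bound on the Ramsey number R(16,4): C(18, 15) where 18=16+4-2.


R(16,4) <= C(16+4-2, 16-1) = C(18, 15)
C(18, 15) = 18! / (15! * 3!)
= 816

816


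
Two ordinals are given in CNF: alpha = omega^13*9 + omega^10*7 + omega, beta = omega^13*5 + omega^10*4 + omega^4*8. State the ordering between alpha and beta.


Compare term by term from highest exponent:
alpha = omega^13*9 + omega^10*7 + omega
beta = omega^13*5 + omega^10*4 + omega^4*8
Term 1: alpha has omega^13*9, beta has omega^13*5
Term 2: alpha has omega^10*7, beta has omega^10*4
Term 3: alpha has omega^1*1, beta has omega^4*8
Result: alpha > beta

alpha > beta


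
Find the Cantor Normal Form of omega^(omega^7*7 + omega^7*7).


omega^(omega^7*7 + omega^7*7):
Both terms of the exponent have the same exponent 7, so they merge: omega^7*7 + omega^7*7 = omega^7*(7+7) = omega^7*14.
omega raised to a CNF ordinal is a single CNF term: Result = omega^(omega^7*14)

omega^(omega^7*14)


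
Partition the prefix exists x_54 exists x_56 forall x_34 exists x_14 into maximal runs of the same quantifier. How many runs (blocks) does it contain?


Alternations = 2.
Blocks = alternations + 1 = 3

3


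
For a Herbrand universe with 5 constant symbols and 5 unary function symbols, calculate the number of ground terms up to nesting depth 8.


Herbrand terms by depth:
Depth 0: 5 constants
Depth 1: 25 new terms (running total: 30)
Depth 2: 125 new terms (running total: 155)
Depth 3: 625 new terms (running total: 780)
Depth 4: 3125 new terms (running total: 3905)
Depth 5: 15625 new terms (running total: 19530)
Depth 6: 78125 new terms (running total: 97655)
Depth 7: 390625 new terms (running total: 488280)
Depth 8: 1953125 new terms (running total: 2441405)
Total distinct ground terms = 2441405

2441405


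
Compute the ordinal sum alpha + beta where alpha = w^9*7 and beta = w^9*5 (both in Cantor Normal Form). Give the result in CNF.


Ordinal addition w^9*7 + w^9*5:
Both terms have the same exponent 9.
w^e*c + w^e*d = w^e*(c+d).
Result = w^9*(7+5) = w^9*12

w^9*12


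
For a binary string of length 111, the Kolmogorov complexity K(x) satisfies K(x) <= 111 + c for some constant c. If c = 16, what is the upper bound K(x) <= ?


K(x) <= |x| + c = 111 + 16 = 127

127


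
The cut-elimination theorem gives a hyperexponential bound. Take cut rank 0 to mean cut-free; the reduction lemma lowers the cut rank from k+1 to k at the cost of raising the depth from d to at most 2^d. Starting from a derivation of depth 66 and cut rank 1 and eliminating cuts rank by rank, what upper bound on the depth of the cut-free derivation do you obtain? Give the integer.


Each rank reduction sends depth d to at most 2^d; cut rank r needs r reductions.
2_0(66) = 66
2_1(66) = 2^66 = 73786976294838206464
Cut-free depth bound = 73786976294838206464

73786976294838206464


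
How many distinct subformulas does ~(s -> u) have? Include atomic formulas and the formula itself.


Formula: ~(s -> u)
Subformulas found:
  1. s
  2. u
  3. (s -> u)
  4. ~(s -> u)
Total distinct subformulas = 4

4


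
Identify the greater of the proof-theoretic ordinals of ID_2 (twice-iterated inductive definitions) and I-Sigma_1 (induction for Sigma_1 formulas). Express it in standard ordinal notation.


Proof-theoretic ordinal of ID_2 (twice-iterated inductive definitions): psi_0(epsilon_{Omega_2+1})
Proof-theoretic ordinal of I-Sigma_1 (induction for Sigma_1 formulas): omega^omega
Comparing: omega^omega < psi_0(epsilon_{Omega_2+1}).
The larger ordinal is psi_0(epsilon_{Omega_2+1}) (from ID_2 (twice-iterated inductive definitions)).

psi_0(epsilon_{Omega_2+1})


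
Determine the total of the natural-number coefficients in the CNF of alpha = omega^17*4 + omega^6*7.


CNF: omega^17*4 + omega^6*7
Coefficients: 4 + 7 = 11

11


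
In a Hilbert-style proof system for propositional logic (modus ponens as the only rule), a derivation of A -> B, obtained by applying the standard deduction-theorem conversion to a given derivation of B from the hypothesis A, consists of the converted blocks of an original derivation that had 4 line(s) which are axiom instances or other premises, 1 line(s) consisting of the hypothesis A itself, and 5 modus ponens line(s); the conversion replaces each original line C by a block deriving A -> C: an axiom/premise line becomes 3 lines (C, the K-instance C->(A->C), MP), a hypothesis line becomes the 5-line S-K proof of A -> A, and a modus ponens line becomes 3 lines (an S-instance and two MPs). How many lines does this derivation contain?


Deduction-theorem conversion, block by block:
- 4 axiom/premise lines -> 3 lines each = 12
- 1 hypothesis lines -> 5 lines each (identity proof A->A) = 5
- 5 MP lines -> 3 lines each (S-instance, MP, MP) = 15
Total = 12 + 5 + 15 = 32 lines.

32


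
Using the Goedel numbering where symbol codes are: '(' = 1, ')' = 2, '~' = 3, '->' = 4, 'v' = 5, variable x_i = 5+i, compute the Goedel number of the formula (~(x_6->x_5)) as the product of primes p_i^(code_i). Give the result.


Formula: (~(x_6->x_5))
Symbol codes: [1, 3, 1, 11, 4, 10, 2, 2]
Primes: [2, 3, 5, 7, 11, 13, 17, 19]
p_1^1 = 2^1 = 2
p_2^3 = 3^3 = 27
p_3^1 = 5^1 = 5
p_4^11 = 7^11 = 1977326743
p_5^4 = 11^4 = 14641
p_6^10 = 13^10 = 137858491849
p_7^2 = 17^2 = 289
p_8^2 = 19^2 = 361
Product = 112422053197561422580408347414210

112422053197561422580408347414210


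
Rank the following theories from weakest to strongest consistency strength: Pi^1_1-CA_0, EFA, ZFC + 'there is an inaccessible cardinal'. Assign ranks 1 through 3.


Ordering by consistency strength:
1. EFA
2. Pi^1_1-CA_0
3. ZFC + 'there is an inaccessible cardinal'


Pi^1_1-CA_0=2, EFA=1, ZFC + 'there is an inaccessible cardinal'=3


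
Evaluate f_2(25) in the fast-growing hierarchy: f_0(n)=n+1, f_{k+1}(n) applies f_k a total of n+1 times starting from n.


f_2(25) = f_1^26(25)
f_1(m) = 2m + 1.
Iterating: f_1^k(n) = 2^k*(n+1) - 1.
f_2(25) = 2^26*(25+1) - 1 = 67108864*26 - 1 = 1744830463

1744830463


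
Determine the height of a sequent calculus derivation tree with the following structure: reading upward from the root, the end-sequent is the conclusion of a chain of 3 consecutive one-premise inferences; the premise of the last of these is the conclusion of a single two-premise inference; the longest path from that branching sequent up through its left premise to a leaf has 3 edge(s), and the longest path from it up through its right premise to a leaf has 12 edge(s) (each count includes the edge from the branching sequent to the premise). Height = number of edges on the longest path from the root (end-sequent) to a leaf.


Longest path through the left premise: 3 edges (measured from the branching sequent)
Longest path through the right premise: 12 edges
Height of the subtree rooted at the branching sequent: max(3, 12) = 12
The branching sequent sits 3 edges above the root (the chain of one-premise inferences), so height = 12 + 3 = 15

15


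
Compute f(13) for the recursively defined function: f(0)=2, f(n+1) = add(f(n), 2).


f(0) = 2
f(1) = add(f(0), 2) = add(2, 2) = 4
f(2) = add(f(1), 2) = add(4, 2) = 6
f(3) = add(f(2), 2) = add(6, 2) = 8
f(4) = add(f(3), 2) = add(8, 2) = 10
f(5) = add(f(4), 2) = add(10, 2) = 12
f(6) = add(f(5), 2) = add(12, 2) = 14
f(7) = add(f(6), 2) = add(14, 2) = 16
f(8) = add(f(7), 2) = add(16, 2) = 18
f(9) = add(f(8), 2) = add(18, 2) = 20
f(10) = add(f(9), 2) = add(20, 2) = 22
f(11) = add(f(10), 2) = add(22, 2) = 24
f(12) = add(f(11), 2) = add(24, 2) = 26
f(13) = add(f(12), 2) = add(26, 2) = 28


28


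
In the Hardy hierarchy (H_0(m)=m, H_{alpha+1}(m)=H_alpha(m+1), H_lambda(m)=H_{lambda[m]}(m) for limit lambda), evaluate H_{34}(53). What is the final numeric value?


H_34(53):
For finite ordinals k, H_k(n) = n + k (each successor step adds 1).
H_34(53) = 53 + 34 = 87

87


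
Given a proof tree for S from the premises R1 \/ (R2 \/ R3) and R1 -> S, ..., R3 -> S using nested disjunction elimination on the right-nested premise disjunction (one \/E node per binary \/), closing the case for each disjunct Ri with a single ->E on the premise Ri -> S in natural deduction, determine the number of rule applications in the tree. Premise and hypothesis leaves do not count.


The premise R1 \/ (R2 \/ R3) contains 3 disjuncts, hence 2 binary \/ connectives.
- Each binary \/ is eliminated once: 2 \/E nodes.
- Each of the 3 cases Ri derives S by one ->E with Ri -> S: 3 ->E nodes.
Total = 2 + 3 = 5

5


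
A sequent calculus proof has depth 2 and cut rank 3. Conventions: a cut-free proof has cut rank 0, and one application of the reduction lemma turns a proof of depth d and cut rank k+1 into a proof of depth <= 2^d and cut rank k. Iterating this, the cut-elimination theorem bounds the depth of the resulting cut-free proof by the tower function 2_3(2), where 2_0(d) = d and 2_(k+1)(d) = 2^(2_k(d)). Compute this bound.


Each rank reduction sends depth d to at most 2^d; cut rank r needs r reductions.
2_0(2) = 2
2_1(2) = 2^2 = 4
2_2(2) = 2^4 = 16
2_3(2) = 2^16 = 65536
Cut-free depth bound = 65536

65536


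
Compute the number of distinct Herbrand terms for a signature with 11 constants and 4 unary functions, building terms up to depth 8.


Herbrand terms by depth:
Depth 0: 11 constants
Depth 1: 44 new terms (running total: 55)
Depth 2: 176 new terms (running total: 231)
Depth 3: 704 new terms (running total: 935)
Depth 4: 2816 new terms (running total: 3751)
Depth 5: 11264 new terms (running total: 15015)
Depth 6: 45056 new terms (running total: 60071)
Depth 7: 180224 new terms (running total: 240295)
Depth 8: 720896 new terms (running total: 961191)
Total distinct ground terms = 961191

961191


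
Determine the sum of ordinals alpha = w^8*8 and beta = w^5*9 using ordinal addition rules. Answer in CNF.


Ordinal addition w^8*8 + w^5*9:
Leading exponent of alpha (8) > leading exponent of beta (5).
Since alpha's term has higher exponent than beta's leading term,
the sum is simply alpha followed by beta.
Result = w^8*8 + w^5*9

w^8*8 + w^5*9


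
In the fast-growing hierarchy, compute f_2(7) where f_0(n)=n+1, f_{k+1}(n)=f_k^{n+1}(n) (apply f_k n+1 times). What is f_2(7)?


f_2(7) = f_1^8(7)
f_1(m) = 2m + 1.
Iterating: f_1^k(n) = 2^k*(n+1) - 1.
f_2(7) = 2^8*(7+1) - 1 = 256*8 - 1 = 2047

2047


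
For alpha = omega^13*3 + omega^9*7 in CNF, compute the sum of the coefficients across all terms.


CNF: omega^13*3 + omega^9*7
Coefficients: 3 + 7 = 10

10


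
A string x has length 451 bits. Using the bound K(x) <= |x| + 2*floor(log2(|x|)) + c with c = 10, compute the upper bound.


floor(log2(451)) = 8
2 * 8 = 16
K(x) <= 451 + 16 + 10 = 477

477


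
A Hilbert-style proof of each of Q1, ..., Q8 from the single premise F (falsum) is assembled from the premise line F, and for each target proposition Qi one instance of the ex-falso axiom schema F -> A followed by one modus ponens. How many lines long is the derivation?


Ex falso, line by line:
- 1 premise line (F)
- 8 targets, each needing 1 axiom instance (F -> Qi) + 1 MP = 2 lines: 2 * 8 = 16
Total = 1 + 16 = 17 lines.

17


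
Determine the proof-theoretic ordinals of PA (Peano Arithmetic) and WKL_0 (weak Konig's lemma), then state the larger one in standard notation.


Proof-theoretic ordinal of PA (Peano Arithmetic): epsilon_0
Proof-theoretic ordinal of WKL_0 (weak Konig's lemma): omega^omega
Comparing: omega^omega < epsilon_0.
The larger ordinal is epsilon_0 (from PA (Peano Arithmetic)).

epsilon_0


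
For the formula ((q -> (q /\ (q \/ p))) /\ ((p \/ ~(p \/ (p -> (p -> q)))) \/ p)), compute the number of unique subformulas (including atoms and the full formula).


Formula: ((q -> (q /\ (q \/ p))) /\ ((p \/ ~(p \/ (p -> (p -> q)))) \/ p))
Subformulas found:
  1. q
  2. p
  3. (q \/ p)
  4. (p -> q)
  5. (q /\ (q \/ p))
  6. (p -> (p -> q))
  7. (q -> (q /\ (q \/ p)))
  8. (p \/ (p -> (p -> q)))
  9. ~(p \/ (p -> (p -> q)))
  10. (p \/ ~(p \/ (p -> (p -> q))))
  11. ((p \/ ~(p \/ (p -> (p -> q)))) \/ p)
  12. ((q -> (q /\ (q \/ p))) /\ ((p \/ ~(p \/ (p -> (p -> q)))) \/ p))
Total distinct subformulas = 12

12


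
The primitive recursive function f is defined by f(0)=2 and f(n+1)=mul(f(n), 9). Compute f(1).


f(0) = 2
f(1) = mul(f(0), 9) = mul(2, 9) = 18


18


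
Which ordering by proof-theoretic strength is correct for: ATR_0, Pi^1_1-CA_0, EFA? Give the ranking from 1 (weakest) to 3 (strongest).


Ordering by consistency strength:
1. EFA
2. ATR_0
3. Pi^1_1-CA_0


ATR_0=2, Pi^1_1-CA_0=3, EFA=1


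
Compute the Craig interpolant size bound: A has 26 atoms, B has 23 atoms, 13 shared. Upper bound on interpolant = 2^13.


Shared atoms = 13
Craig interpolant size bound = 2^13
= 8192

8192


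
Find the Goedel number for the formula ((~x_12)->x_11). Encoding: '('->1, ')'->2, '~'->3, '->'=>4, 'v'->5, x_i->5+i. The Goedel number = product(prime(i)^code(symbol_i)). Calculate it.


Formula: ((~x_12)->x_11)
Symbol codes: [1, 1, 3, 17, 2, 4, 16, 2]
Primes: [2, 3, 5, 7, 11, 13, 17, 19]
p_1^1 = 2^1 = 2
p_2^1 = 3^1 = 3
p_3^3 = 5^3 = 125
p_4^17 = 7^17 = 232630513987207
p_5^2 = 11^2 = 121
p_6^4 = 13^4 = 28561
p_7^16 = 17^16 = 48661191875666868481
p_8^2 = 19^2 = 361
Product = 10591968173409586318827858952168715914737185250

10591968173409586318827858952168715914737185250


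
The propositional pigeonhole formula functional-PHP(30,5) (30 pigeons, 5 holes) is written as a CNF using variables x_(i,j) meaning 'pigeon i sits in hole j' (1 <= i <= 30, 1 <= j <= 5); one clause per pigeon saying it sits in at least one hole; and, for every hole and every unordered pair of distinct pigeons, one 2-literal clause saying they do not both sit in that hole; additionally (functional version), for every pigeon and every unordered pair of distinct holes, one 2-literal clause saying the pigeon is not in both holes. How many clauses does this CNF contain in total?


functional-PHP(30,5): 30 pigeons, 5 holes, 30*5 = 150 variables.
- pigeon clauses: one per pigeon -> 30 clauses
- hole clauses: 5 holes * C(30,2) = 5 * 435 -> 2175 clauses
- functional clauses: 30 pigeons * C(5,2) = 30 * 10 -> 300 clauses
Total clauses = 30 + 2175 + 300 = 2505

2505


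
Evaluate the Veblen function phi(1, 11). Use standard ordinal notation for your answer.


phi(1, 11):
phi(1, beta) = epsilon_beta (the beta-th epsilon number).
phi(1, 11) = epsilon_11

epsilon_11


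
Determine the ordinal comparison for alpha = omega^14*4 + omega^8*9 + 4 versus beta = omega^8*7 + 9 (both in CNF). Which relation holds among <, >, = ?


Compare term by term from highest exponent:
alpha = omega^14*4 + omega^8*9 + 4
beta = omega^8*7 + 9
Term 1: alpha has omega^14*4, beta has omega^8*7
Term 2: alpha has omega^8*9, beta has omega^0*9
Term 3: alpha has omega^0*4, beta has omega^0*0
Result: alpha > beta

alpha > beta


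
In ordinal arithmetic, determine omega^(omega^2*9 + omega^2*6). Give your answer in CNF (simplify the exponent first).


omega^(omega^2*9 + omega^2*6):
Both terms of the exponent have the same exponent 2, so they merge: omega^2*9 + omega^2*6 = omega^2*(9+6) = omega^2*15.
omega raised to a CNF ordinal is a single CNF term: Result = omega^(omega^2*15)

omega^(omega^2*15)


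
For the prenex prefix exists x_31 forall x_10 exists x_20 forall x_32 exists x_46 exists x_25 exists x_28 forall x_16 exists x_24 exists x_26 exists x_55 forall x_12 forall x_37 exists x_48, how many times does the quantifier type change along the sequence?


Walk the prefix and count type changes:
  position 1: exists -> forall <-- alternation
  position 2: forall -> exists <-- alternation
  position 3: exists -> forall <-- alternation
  position 4: forall -> exists <-- alternation
  position 5: exists -> exists
  position 6: exists -> exists
  position 7: exists -> forall <-- alternation
  position 8: forall -> exists <-- alternation
  position 9: exists -> exists
  position 10: exists -> exists
  position 11: exists -> forall <-- alternation
  position 12: forall -> forall
  position 13: forall -> exists <-- alternation
Total alternations = 8

8


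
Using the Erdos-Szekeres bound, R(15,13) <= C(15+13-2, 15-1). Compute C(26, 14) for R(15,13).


R(15,13) <= C(15+13-2, 15-1) = C(26, 14)
C(26, 14) = 26! / (14! * 12!)
= 9657700

9657700


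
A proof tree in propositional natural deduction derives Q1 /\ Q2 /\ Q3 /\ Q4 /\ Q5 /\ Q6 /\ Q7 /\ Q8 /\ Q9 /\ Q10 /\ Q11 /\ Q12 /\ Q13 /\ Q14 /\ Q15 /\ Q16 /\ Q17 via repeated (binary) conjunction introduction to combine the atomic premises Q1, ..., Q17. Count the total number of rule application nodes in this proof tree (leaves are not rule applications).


The target conjunction has 17 conjuncts, i.e. 16 binary /\ connectives.
Each conjunction-intro joins two pieces, so 17 atoms require 17-1 = 16 applications.
Total inference nodes = 16

16


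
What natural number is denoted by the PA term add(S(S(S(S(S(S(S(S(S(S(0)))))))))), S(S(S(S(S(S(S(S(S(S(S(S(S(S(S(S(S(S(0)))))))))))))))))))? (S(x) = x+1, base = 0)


add(S^10(0), S^18(0)):
S^10(0) = 10
S^18(0) = 18
10 + 18 = 28

28


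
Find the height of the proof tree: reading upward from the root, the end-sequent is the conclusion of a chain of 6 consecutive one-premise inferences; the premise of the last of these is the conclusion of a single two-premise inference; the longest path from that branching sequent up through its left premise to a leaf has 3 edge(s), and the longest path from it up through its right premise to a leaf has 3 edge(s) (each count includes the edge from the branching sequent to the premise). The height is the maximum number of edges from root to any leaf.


Longest path through the left premise: 3 edges (measured from the branching sequent)
Longest path through the right premise: 3 edges
Height of the subtree rooted at the branching sequent: max(3, 3) = 3
The branching sequent sits 6 edges above the root (the chain of one-premise inferences), so height = 3 + 6 = 9

9
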